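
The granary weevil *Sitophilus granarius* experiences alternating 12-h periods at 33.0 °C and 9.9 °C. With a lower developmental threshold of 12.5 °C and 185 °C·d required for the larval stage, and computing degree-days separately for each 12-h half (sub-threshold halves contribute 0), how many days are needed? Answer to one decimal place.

Day half: max(0, 33.0 − 12.5) × 0.5 = 20.5 × 0.5 = 10.25 DD.
Night half: max(0, 9.9 − 12.5) × 0.5 = 0.0 × 0.5 = 0.00 DD.
Per 24 h: 10.25 DD/day.
Duration = 185 / 10.25 = 18.049 ≈ 18.0 days.

18.0 days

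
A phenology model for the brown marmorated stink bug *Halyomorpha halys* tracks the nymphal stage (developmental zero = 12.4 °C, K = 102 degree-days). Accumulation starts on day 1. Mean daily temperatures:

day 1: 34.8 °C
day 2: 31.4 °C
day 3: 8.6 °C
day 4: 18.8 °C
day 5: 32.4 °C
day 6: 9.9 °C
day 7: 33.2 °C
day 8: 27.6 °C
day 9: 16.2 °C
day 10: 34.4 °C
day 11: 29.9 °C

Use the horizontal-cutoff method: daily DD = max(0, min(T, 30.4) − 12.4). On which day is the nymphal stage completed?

day 10

Daily DD above 12.4 °C (capped at 18.0): 18.0, 18.0, 0.0, 6.4, 18.0, 0.0, 18.0, 15.2, 3.8, 18.0, 17.5.
Cumulative: 18.0, 36.0, 36.0, 42.4, 60.4, 60.4, 78.4, 93.6, 97.4, 115.4, 132.9.
The total first reaches 102 DD on day 10.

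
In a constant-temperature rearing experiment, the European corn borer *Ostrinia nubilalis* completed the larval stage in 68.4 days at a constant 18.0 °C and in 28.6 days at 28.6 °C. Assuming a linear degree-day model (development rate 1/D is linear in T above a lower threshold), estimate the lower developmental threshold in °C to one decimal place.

Under the model K = D·(T − T_b), so D₁·(T₁ − T_b) = D₂·(T₂ − T_b).
68.4·(18.0 − T_b) = 28.6·(28.6 − T_b)
T_b = (68.4·18.0 − 28.6·28.6) / (68.4 − 28.6) = 413.24 / 39.8 = 10.383 °C ≈ 10.4 °C.

10.4 °C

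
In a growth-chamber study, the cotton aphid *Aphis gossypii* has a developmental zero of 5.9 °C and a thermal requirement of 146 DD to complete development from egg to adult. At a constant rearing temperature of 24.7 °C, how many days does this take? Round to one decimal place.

7.8 days

Daily accumulation = 24.7 − 5.9 = 18.8 DD/day.
Duration = 146 / 18.8 = 7.766 ≈ 7.8 days.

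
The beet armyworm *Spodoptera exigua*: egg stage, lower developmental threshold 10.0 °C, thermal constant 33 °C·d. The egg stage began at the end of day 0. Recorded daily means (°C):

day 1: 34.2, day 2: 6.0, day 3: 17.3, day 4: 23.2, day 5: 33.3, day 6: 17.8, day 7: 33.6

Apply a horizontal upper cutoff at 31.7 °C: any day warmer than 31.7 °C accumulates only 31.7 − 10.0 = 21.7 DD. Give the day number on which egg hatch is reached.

Daily DD above 10.0 °C (capped at 21.7): 21.7, 0.0, 7.3, 13.2, 21.7, 7.8, 21.7.
Cumulative: 21.7, 21.7, 29.0, 42.2, 63.9, 71.7, 93.4.
The total first reaches 33 DD on day 4.

day 4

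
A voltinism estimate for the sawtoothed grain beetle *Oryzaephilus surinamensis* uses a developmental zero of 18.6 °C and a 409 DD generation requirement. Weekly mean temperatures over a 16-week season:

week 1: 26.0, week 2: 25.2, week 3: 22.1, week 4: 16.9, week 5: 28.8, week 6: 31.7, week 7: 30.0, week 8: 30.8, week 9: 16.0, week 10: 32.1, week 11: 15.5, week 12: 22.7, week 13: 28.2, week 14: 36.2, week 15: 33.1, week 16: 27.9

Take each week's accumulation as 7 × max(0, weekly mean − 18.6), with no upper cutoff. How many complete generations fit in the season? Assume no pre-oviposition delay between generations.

2 generations

Weekly DD (7 × max(0, T̄ − 18.6)): 51.8, 46.2, 24.5, 0.0, 71.4, 91.7, 79.8, 85.4, 0.0, 94.5, 0.0, 28.7, 67.2, 123.2, 101.5, 65.1.
Season total = 931.0 DD.
Complete generations = ⌊931.0 / 409⌋ = 2.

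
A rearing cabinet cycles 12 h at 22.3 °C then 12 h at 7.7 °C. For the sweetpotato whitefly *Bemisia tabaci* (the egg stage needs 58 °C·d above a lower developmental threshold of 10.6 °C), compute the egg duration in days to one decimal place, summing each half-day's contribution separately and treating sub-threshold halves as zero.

9.9 days

Day half: max(0, 22.3 − 10.6) × 0.5 = 11.7 × 0.5 = 5.85 DD.
Night half: max(0, 7.7 − 10.6) × 0.5 = 0.0 × 0.5 = 0.00 DD.
Per 24 h: 5.85 DD/day.
Duration = 58 / 5.85 = 9.915 ≈ 9.9 days.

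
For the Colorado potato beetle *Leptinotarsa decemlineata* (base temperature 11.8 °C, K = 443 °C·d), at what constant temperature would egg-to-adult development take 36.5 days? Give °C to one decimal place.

23.9 °C

Required daily accumulation = 443 / 36.5 = 12.137 DD/day.
T = T_base + 12.137 = 11.8 + 12.137 = 23.937 ≈ 23.9 °C.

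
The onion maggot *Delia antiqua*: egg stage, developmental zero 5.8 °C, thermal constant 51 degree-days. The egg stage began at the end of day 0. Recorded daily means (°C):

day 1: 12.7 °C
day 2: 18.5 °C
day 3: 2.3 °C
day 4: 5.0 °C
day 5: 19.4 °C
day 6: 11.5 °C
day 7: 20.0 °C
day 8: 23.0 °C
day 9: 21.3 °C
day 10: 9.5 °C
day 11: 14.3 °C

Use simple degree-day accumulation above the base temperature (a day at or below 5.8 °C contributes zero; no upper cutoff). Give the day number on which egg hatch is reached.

Daily DD above 5.8 °C: 6.9, 12.7, 0.0, 0.0, 13.6, 5.7, 14.2, 17.2, 15.5, 3.7, 8.5.
Cumulative: 6.9, 19.6, 19.6, 19.6, 33.2, 38.9, 53.1, 70.3, 85.8, 89.5, 98.0.
The total first reaches 51 DD on day 7.

day 7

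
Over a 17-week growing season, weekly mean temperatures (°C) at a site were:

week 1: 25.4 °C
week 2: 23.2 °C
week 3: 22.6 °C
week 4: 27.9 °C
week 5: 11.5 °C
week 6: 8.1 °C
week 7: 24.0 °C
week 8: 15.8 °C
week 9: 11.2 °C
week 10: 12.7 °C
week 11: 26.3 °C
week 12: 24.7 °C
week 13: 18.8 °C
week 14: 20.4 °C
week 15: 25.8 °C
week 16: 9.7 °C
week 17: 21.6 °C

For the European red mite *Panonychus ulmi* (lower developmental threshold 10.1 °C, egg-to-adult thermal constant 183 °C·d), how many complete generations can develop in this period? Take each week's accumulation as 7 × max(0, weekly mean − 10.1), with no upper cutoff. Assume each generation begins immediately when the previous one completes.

6 generations

Weekly DD (7 × max(0, T̄ − 10.1)): 107.1, 91.7, 87.5, 124.6, 9.8, 0.0, 97.3, 39.9, 7.7, 18.2, 113.4, 102.2, 60.9, 72.1, 109.9, 0.0, 80.5.
Season total = 1122.8 DD.
Complete generations = ⌊1122.8 / 183⌋ = 6.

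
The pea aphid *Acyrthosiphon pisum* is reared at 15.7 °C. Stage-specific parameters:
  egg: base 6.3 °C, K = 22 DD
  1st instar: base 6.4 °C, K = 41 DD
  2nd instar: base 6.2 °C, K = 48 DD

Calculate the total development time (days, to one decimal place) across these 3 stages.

egg: 22 / (15.7 − 6.3) = 22 / 9.4 = 2.340 d.
1st instar: 41 / (15.7 − 6.4) = 41 / 9.3 = 4.409 d.
2nd instar: 48 / (15.7 − 6.2) = 48 / 9.5 = 5.053 d.
Sum = 11.802 ≈ 11.8 days.

11.8 days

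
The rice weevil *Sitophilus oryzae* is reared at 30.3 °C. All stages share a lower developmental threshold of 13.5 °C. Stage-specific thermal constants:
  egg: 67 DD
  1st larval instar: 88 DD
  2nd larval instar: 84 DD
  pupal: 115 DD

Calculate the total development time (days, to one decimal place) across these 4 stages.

Daily accumulation at 30.3 °C = 30.3 − 13.5 = 16.8 DD/day.
Total K = 67 + 88 + 84 + 115 = 354 DD.
Total duration = 354 / 16.8 = 21.071 ≈ 21.1 days.

21.1 days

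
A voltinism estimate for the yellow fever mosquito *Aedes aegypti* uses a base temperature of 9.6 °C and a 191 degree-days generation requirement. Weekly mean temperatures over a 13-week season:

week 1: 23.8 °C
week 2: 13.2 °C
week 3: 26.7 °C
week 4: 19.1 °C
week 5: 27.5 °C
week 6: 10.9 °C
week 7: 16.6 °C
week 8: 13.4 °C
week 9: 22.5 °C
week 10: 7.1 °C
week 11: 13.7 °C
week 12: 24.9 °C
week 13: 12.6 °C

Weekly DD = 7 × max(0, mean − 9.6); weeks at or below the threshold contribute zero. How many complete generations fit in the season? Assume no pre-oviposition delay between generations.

4 generations

Weekly DD (7 × max(0, T̄ − 9.6)): 99.4, 25.2, 119.7, 66.5, 125.3, 9.1, 49.0, 26.6, 90.3, 0.0, 28.7, 107.1, 21.0.
Season total = 767.9 DD.
Complete generations = ⌊767.9 / 191⌋ = 4.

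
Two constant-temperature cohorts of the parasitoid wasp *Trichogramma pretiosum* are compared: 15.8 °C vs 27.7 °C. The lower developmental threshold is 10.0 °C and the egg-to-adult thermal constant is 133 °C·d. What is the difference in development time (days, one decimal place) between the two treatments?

At 15.8 °C: 133 / (15.8 − 10.0) = 133 / 5.8 = 22.931 d.
At 27.7 °C: 133 / (27.7 − 10.0) = 133 / 17.7 = 7.514 d.
Difference = |22.931 − 7.514| = 15.417 ≈ 15.4 days.

15.4 days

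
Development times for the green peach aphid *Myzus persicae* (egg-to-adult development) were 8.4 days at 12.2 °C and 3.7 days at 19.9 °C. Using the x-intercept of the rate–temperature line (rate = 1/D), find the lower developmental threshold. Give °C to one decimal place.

Equal thermal constants: D₁(T₁ − T_b) = D₂(T₂ − T_b).
8.4·(12.2 − T_b) = 3.7·(19.9 − T_b)
T_b = (8.4·12.2 − 3.7·19.9) / (8.4 − 3.7) = 28.85 / 4.7 = 6.138 °C ≈ 6.1 °C.

6.1 °C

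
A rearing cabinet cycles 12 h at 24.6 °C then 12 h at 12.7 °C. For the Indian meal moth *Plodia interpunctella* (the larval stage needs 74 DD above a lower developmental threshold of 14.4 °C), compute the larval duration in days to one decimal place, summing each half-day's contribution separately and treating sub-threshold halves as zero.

Day half: max(0, 24.6 − 14.4) × 0.5 = 10.2 × 0.5 = 5.10 DD.
Night half: max(0, 12.7 − 14.4) × 0.5 = 0.0 × 0.5 = 0.00 DD.
Per 24 h: 5.10 DD/day.
Duration = 74 / 5.10 = 14.510 ≈ 14.5 days.

14.5 days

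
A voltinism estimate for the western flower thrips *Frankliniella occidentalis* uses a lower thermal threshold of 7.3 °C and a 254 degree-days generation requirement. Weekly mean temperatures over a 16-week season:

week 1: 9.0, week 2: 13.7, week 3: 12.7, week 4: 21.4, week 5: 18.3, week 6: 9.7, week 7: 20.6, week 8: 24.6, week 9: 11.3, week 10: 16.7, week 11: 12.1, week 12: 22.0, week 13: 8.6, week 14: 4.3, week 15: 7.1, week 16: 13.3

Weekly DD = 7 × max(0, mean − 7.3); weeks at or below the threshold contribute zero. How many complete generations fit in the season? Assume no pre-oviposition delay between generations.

3 generations

Weekly DD (7 × max(0, T̄ − 7.3)): 11.9, 44.8, 37.8, 98.7, 77.0, 16.8, 93.1, 121.1, 28.0, 65.8, 33.6, 102.9, 9.1, 0.0, 0.0, 42.0.
Season total = 782.6 DD.
Complete generations = ⌊782.6 / 254⌋ = 3.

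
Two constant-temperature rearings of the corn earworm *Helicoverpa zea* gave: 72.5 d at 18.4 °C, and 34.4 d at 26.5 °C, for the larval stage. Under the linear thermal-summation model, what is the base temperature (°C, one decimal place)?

11.1 °C

Under the model K = D·(T − T_b), so D₁·(T₁ − T_b) = D₂·(T₂ − T_b).
72.5·(18.4 − T_b) = 34.4·(26.5 − T_b)
T_b = (72.5·18.4 − 34.4·26.5) / (72.5 − 34.4) = 422.40 / 38.1 = 11.087 °C ≈ 11.1 °C.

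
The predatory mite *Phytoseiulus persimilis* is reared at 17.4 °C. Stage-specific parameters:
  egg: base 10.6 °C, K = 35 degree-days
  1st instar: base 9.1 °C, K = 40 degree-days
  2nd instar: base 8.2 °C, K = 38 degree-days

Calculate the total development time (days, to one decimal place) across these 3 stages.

egg: 35 / (17.4 − 10.6) = 35 / 6.8 = 5.147 d.
1st instar: 40 / (17.4 − 9.1) = 40 / 8.3 = 4.819 d.
2nd instar: 38 / (17.4 − 8.2) = 38 / 9.2 = 4.130 d.
Sum = 14.097 ≈ 14.1 days.

14.1 days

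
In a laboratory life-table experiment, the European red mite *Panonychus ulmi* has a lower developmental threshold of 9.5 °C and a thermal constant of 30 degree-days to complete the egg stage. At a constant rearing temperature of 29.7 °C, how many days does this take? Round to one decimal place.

Daily accumulation = 29.7 − 9.5 = 20.2 DD/day.
Duration = 30 / 20.2 = 1.485 ≈ 1.5 days.

1.5 days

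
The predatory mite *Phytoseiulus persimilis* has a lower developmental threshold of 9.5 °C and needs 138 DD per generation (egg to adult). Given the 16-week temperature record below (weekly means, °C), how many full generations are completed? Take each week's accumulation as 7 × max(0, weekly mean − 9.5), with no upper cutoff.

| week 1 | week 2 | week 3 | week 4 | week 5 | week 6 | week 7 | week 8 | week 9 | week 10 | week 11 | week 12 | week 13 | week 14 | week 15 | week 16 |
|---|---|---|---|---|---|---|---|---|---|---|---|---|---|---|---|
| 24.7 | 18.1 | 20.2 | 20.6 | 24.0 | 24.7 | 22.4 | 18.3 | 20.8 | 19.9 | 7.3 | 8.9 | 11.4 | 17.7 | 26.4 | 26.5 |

8 generations

Weekly DD (7 × max(0, T̄ − 9.5)): 106.4, 60.2, 74.9, 77.7, 101.5, 106.4, 90.3, 61.6, 79.1, 72.8, 0.0, 0.0, 13.3, 57.4, 118.3, 119.0.
Season total = 1138.9 DD.
Complete generations = ⌊1138.9 / 138⌋ = 8.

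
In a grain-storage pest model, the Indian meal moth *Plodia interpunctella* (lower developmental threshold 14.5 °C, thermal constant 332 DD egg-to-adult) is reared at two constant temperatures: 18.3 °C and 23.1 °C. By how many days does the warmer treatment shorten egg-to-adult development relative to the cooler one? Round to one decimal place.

48.8 days

At 18.3 °C: 332 / (18.3 − 14.5) = 332 / 3.8 = 87.368 d.
At 23.1 °C: 332 / (23.1 − 14.5) = 332 / 8.6 = 38.605 d.
Difference = |87.368 − 38.605| = 48.764 ≈ 48.8 days.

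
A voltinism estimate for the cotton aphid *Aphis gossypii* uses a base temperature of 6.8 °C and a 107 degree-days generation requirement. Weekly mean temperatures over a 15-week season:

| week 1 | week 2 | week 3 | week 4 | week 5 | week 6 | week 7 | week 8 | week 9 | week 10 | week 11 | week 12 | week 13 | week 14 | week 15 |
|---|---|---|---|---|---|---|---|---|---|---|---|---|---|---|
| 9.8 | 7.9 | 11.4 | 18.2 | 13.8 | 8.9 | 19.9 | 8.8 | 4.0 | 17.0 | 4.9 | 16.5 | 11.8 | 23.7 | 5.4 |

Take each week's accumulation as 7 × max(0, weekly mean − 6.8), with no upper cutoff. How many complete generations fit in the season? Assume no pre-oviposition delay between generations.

Weekly DD (7 × max(0, T̄ − 6.8)): 21.0, 7.7, 32.2, 79.8, 49.0, 14.7, 91.7, 14.0, 0.0, 71.4, 0.0, 67.9, 35.0, 118.3, 0.0.
Season total = 602.7 DD.
Complete generations = ⌊602.7 / 107⌋ = 5.

5 generations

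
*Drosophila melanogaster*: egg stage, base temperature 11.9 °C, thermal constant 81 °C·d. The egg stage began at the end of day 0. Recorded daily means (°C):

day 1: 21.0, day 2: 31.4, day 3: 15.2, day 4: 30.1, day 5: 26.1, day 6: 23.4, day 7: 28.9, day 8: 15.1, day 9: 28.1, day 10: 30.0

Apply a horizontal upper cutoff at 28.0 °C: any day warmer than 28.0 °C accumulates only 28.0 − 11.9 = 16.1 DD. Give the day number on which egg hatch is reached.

day 7

Daily DD above 11.9 °C (capped at 16.1): 9.1, 16.1, 3.3, 16.1, 14.2, 11.5, 16.1, 3.2, 16.1, 16.1.
Cumulative: 9.1, 25.2, 28.5, 44.6, 58.8, 70.3, 86.4, 89.6, 105.7, 121.8.
The total first reaches 81 DD on day 7.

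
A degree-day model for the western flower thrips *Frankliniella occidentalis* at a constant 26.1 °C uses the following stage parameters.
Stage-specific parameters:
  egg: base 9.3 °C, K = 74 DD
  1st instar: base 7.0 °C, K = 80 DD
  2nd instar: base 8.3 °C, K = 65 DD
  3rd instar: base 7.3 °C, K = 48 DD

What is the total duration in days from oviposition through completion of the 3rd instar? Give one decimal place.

14.8 days

egg: 74 / (26.1 − 9.3) = 74 / 16.8 = 4.405 d.
1st instar: 80 / (26.1 − 7.0) = 80 / 19.1 = 4.188 d.
2nd instar: 65 / (26.1 − 8.3) = 65 / 17.8 = 3.652 d.
3rd instar: 48 / (26.1 − 7.3) = 48 / 18.8 = 2.553 d.
Sum = 14.798 ≈ 14.8 days.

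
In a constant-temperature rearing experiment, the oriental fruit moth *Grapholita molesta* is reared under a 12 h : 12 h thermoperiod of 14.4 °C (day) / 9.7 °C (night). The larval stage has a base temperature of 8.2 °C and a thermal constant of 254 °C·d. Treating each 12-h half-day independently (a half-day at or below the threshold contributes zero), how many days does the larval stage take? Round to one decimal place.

Day half: max(0, 14.4 − 8.2) × 0.5 = 6.2 × 0.5 = 3.10 DD.
Night half: max(0, 9.7 − 8.2) × 0.5 = 1.5 × 0.5 = 0.75 DD.
Per 24 h: 3.85 DD/day.
Duration = 254 / 3.85 = 65.974 ≈ 66.0 days.

66.0 days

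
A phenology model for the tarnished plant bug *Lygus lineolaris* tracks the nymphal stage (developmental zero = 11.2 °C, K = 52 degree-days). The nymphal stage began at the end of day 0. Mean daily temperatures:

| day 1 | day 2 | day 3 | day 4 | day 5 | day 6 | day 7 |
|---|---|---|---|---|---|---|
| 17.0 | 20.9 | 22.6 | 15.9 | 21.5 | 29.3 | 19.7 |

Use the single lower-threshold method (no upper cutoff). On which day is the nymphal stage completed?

Daily DD above 11.2 °C: 5.8, 9.7, 11.4, 4.7, 10.3, 18.1, 8.5.
Cumulative: 5.8, 15.5, 26.9, 31.6, 41.9, 60.0, 68.5.
The total first reaches 52 DD on day 6.

day 6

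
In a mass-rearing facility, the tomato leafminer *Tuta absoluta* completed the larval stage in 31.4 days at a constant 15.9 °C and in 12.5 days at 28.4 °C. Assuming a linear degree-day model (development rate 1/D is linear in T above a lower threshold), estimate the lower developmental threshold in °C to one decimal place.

Equal thermal constants: D₁(T₁ − T_b) = D₂(T₂ − T_b).
31.4·(15.9 − T_b) = 12.5·(28.4 − T_b)
T_b = (31.4·15.9 − 12.5·28.4) / (31.4 − 12.5) = 144.26 / 18.9 = 7.633 °C ≈ 7.6 °C.

7.6 °C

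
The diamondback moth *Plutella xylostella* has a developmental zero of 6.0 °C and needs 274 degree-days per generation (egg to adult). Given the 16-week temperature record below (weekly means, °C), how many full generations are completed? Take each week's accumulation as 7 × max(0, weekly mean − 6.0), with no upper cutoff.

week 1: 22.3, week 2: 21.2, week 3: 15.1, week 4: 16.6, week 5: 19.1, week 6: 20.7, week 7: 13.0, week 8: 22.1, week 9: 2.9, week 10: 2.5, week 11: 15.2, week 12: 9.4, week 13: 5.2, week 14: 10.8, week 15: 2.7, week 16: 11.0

3 generations

Weekly DD (7 × max(0, T̄ − 6.0)): 114.1, 106.4, 63.7, 74.2, 91.7, 102.9, 49.0, 112.7, 0.0, 0.0, 64.4, 23.8, 0.0, 33.6, 0.0, 35.0.
Season total = 871.5 DD.
Complete generations = ⌊871.5 / 274⌋ = 3.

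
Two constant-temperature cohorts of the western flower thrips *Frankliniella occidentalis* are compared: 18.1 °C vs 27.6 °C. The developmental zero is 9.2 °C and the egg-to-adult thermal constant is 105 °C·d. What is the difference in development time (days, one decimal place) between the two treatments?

At 18.1 °C: 105 / (18.1 − 9.2) = 105 / 8.9 = 11.798 d.
At 27.6 °C: 105 / (27.6 − 9.2) = 105 / 18.4 = 5.707 d.
Difference = |11.798 − 5.707| = 6.091 ≈ 6.1 days.

6.1 days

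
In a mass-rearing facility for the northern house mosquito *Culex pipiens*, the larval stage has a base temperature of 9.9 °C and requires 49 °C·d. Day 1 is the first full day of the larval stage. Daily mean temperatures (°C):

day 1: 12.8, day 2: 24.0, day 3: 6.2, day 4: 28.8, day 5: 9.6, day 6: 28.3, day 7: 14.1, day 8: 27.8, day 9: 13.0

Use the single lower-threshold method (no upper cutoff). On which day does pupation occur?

day 6

Daily DD above 9.9 °C: 2.9, 14.1, 0.0, 18.9, 0.0, 18.4, 4.2, 17.9, 3.1.
Cumulative: 2.9, 17.0, 17.0, 35.9, 35.9, 54.3, 58.5, 76.4, 79.5.
The total first reaches 49 DD on day 6.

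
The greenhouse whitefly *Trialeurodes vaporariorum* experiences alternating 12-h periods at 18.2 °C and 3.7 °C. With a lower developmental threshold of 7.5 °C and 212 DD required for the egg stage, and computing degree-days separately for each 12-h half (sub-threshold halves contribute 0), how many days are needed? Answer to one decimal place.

Day half: max(0, 18.2 − 7.5) × 0.5 = 10.7 × 0.5 = 5.35 DD.
Night half: max(0, 3.7 − 7.5) × 0.5 = 0.0 × 0.5 = 0.00 DD.
Per 24 h: 5.35 DD/day.
Duration = 212 / 5.35 = 39.626 ≈ 39.6 days.

39.6 days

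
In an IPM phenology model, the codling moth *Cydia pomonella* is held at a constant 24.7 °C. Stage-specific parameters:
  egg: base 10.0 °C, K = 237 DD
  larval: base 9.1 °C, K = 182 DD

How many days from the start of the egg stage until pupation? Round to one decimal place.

27.8 days

egg: 237 / (24.7 − 10.0) = 237 / 14.7 = 16.122 d.
larval: 182 / (24.7 − 9.1) = 182 / 15.6 = 11.667 d.
Sum = 27.789 ≈ 27.8 days.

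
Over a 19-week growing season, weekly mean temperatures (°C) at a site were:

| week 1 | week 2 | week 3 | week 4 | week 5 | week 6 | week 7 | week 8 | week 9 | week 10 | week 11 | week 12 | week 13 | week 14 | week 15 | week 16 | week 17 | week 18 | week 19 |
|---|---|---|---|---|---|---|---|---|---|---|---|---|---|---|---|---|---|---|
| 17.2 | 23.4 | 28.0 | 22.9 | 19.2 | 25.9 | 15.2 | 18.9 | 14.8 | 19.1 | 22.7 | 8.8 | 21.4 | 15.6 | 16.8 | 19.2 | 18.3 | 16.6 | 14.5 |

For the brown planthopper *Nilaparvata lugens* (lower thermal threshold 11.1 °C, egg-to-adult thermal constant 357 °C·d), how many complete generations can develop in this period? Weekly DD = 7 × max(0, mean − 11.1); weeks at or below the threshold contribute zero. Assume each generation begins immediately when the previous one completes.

Weekly DD (7 × max(0, T̄ − 11.1)): 42.7, 86.1, 118.3, 82.6, 56.7, 103.6, 28.7, 54.6, 25.9, 56.0, 81.2, 0.0, 72.1, 31.5, 39.9, 56.7, 50.4, 38.5, 23.8.
Season total = 1049.3 DD.
Complete generations = ⌊1049.3 / 357⌋ = 2.

2 generations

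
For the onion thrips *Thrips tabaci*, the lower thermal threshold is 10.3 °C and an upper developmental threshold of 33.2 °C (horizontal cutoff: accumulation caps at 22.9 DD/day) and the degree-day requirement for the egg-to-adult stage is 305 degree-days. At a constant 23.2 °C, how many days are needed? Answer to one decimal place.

Daily accumulation = 23.2 − 10.3 = 12.9 DD/day.
Duration = 305 / 12.9 = 23.643 ≈ 23.6 days.

23.6 days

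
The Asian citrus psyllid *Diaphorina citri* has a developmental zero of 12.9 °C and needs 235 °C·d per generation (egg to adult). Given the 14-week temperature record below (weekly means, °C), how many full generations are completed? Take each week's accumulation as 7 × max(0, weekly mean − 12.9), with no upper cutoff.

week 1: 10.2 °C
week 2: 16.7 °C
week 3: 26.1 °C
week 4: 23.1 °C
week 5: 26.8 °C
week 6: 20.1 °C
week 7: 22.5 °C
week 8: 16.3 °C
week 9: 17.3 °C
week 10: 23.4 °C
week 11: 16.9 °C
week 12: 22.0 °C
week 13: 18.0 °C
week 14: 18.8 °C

2 generations

Weekly DD (7 × max(0, T̄ − 12.9)): 0.0, 26.6, 92.4, 71.4, 97.3, 50.4, 67.2, 23.8, 30.8, 73.5, 28.0, 63.7, 35.7, 41.3.
Season total = 702.1 DD.
Complete generations = ⌊702.1 / 235⌋ = 2.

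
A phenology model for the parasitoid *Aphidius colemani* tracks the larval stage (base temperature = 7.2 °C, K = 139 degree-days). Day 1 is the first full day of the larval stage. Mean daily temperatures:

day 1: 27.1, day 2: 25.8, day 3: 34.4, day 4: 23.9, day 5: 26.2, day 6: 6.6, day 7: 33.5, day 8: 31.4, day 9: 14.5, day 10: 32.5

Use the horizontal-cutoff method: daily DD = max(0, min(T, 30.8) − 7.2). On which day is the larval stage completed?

Daily DD above 7.2 °C (capped at 23.6): 19.9, 18.6, 23.6, 16.7, 19.0, 0.0, 23.6, 23.6, 7.3, 23.6.
Cumulative: 19.9, 38.5, 62.1, 78.8, 97.8, 97.8, 121.4, 145.0, 152.3, 175.9.
The total first reaches 139 DD on day 8.

day 8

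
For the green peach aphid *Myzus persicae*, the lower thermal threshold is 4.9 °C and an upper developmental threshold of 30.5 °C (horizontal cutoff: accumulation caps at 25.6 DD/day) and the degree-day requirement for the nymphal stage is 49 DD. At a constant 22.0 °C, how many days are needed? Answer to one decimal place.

Daily accumulation = 22.0 − 4.9 = 17.1 DD/day.
Duration = 49 / 17.1 = 2.865 ≈ 2.9 days.

2.9 days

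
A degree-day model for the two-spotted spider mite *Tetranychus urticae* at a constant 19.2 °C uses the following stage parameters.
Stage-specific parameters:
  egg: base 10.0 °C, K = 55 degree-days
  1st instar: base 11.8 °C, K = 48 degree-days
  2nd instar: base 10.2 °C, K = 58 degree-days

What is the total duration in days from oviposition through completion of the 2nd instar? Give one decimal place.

egg: 55 / (19.2 − 10.0) = 55 / 9.2 = 5.978 d.
1st instar: 48 / (19.2 − 11.8) = 48 / 7.4 = 6.486 d.
2nd instar: 58 / (19.2 − 10.2) = 58 / 9.0 = 6.444 d.
Sum = 18.909 ≈ 18.9 days.

18.9 days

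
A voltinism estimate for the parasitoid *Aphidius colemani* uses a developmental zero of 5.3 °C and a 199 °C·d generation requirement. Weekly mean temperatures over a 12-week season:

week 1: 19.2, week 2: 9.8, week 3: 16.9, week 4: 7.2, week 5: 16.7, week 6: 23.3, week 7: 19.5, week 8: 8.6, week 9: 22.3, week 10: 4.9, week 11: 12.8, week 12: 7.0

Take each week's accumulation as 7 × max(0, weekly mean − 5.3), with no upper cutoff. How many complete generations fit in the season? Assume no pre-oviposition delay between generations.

3 generations

Weekly DD (7 × max(0, T̄ − 5.3)): 97.3, 31.5, 81.2, 13.3, 79.8, 126.0, 99.4, 23.1, 119.0, 0.0, 52.5, 11.9.
Season total = 735.0 DD.
Complete generations = ⌊735.0 / 199⌋ = 3.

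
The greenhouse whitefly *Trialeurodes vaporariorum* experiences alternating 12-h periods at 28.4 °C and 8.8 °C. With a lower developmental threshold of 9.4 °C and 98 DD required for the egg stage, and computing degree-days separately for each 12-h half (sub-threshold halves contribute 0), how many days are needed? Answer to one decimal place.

10.3 days

Day half: max(0, 28.4 − 9.4) × 0.5 = 19.0 × 0.5 = 9.50 DD.
Night half: max(0, 8.8 − 9.4) × 0.5 = 0.0 × 0.5 = 0.00 DD.
Per 24 h: 9.50 DD/day.
Duration = 98 / 9.50 = 10.316 ≈ 10.3 days.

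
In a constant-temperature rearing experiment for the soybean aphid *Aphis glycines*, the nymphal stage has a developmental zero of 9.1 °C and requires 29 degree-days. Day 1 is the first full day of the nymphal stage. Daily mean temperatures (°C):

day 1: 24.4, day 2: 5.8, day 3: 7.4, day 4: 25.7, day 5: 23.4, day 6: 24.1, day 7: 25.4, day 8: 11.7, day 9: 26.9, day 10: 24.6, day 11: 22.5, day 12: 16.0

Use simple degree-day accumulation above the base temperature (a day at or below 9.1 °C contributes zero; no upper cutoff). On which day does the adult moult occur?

day 4

Daily DD above 9.1 °C: 15.3, 0.0, 0.0, 16.6, 14.3, 15.0, 16.3, 2.6, 17.8, 15.5, 13.4, 6.9.
Cumulative: 15.3, 15.3, 15.3, 31.9, 46.2, 61.2, 77.5, 80.1, 97.9, 113.4, 126.8, 133.7.
The total first reaches 29 DD on day 4.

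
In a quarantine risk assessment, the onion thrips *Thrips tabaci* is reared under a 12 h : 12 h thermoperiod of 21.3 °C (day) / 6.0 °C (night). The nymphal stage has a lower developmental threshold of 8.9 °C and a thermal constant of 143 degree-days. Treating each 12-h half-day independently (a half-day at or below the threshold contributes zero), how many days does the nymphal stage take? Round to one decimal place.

23.1 days

Day half: max(0, 21.3 − 8.9) × 0.5 = 12.4 × 0.5 = 6.20 DD.
Night half: max(0, 6.0 − 8.9) × 0.5 = 0.0 × 0.5 = 0.00 DD.
Per 24 h: 6.20 DD/day.
Duration = 143 / 6.20 = 23.065 ≈ 23.1 days.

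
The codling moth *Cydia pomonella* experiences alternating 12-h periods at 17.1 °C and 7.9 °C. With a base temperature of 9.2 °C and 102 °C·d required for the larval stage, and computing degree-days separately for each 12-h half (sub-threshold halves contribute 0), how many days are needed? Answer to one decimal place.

Day half: max(0, 17.1 − 9.2) × 0.5 = 7.9 × 0.5 = 3.95 DD.
Night half: max(0, 7.9 − 9.2) × 0.5 = 0.0 × 0.5 = 0.00 DD.
Per 24 h: 3.95 DD/day.
Duration = 102 / 3.95 = 25.823 ≈ 25.8 days.

25.8 days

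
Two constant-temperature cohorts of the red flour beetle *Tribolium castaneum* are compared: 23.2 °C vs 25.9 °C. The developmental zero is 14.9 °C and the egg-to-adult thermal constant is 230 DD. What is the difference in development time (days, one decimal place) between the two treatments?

6.8 days

At 23.2 °C: 230 / (23.2 − 14.9) = 230 / 8.3 = 27.711 d.
At 25.9 °C: 230 / (25.9 − 14.9) = 230 / 11.0 = 20.909 d.
Difference = |27.711 − 20.909| = 6.802 ≈ 6.8 days.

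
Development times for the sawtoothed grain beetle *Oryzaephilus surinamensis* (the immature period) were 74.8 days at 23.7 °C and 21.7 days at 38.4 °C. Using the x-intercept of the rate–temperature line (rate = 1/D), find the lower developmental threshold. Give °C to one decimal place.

Linear rate model ⇒ the product D·(T − T_b) is constant across temperatures.
74.8·(23.7 − T_b) = 21.7·(38.4 − T_b)
T_b = (74.8·23.7 − 21.7·38.4) / (74.8 − 21.7) = 939.48 / 53.1 = 17.693 °C ≈ 17.7 °C.

17.7 °C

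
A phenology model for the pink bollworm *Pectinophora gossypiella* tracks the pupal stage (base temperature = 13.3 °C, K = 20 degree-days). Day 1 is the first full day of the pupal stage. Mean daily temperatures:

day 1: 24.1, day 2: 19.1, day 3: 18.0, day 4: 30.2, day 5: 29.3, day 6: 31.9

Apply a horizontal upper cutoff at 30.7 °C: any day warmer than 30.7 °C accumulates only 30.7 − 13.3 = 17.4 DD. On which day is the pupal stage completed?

Daily DD above 13.3 °C (capped at 17.4): 10.8, 5.8, 4.7, 16.9, 16.0, 17.4.
Cumulative: 10.8, 16.6, 21.3, 38.2, 54.2, 71.6.
The total first reaches 20 DD on day 3.

day 3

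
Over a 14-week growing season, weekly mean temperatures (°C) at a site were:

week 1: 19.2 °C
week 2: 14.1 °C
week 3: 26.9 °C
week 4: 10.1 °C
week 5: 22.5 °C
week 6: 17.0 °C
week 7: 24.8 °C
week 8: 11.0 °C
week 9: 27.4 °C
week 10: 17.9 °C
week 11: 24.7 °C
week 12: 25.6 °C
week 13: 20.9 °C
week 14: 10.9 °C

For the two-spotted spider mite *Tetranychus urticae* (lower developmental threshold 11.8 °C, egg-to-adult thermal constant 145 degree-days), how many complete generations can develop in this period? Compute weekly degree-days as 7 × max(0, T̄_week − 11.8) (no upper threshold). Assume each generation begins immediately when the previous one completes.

5 generations

Weekly DD (7 × max(0, T̄ − 11.8)): 51.8, 16.1, 105.7, 0.0, 74.9, 36.4, 91.0, 0.0, 109.2, 42.7, 90.3, 96.6, 63.7, 0.0.
Season total = 778.4 DD.
Complete generations = ⌊778.4 / 145⌋ = 5.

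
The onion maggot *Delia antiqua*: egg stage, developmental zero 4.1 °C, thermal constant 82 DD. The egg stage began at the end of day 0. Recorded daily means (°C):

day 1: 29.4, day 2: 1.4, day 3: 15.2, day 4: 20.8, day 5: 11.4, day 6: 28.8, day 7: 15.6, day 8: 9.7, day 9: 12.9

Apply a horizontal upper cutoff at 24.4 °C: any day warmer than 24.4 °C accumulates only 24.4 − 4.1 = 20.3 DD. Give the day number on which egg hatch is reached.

day 7

Daily DD above 4.1 °C (capped at 20.3): 20.3, 0.0, 11.1, 16.7, 7.3, 20.3, 11.5, 5.6, 8.8.
Cumulative: 20.3, 20.3, 31.4, 48.1, 55.4, 75.7, 87.2, 92.8, 101.6.
The total first reaches 82 DD on day 7.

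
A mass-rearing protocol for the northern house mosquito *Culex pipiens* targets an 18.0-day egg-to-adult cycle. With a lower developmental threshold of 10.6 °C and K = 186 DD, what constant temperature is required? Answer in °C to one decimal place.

20.9 °C

Required daily accumulation = 186 / 18.0 = 10.333 DD/day.
T = T_base + 10.333 = 10.6 + 10.333 = 20.933 ≈ 20.9 °C.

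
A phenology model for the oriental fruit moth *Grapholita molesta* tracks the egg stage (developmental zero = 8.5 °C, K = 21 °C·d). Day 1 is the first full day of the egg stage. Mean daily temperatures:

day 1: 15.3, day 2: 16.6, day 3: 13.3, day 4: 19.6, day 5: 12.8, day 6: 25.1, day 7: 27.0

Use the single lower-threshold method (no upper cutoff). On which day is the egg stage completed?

day 4

Daily DD above 8.5 °C: 6.8, 8.1, 4.8, 11.1, 4.3, 16.6, 18.5.
Cumulative: 6.8, 14.9, 19.7, 30.8, 35.1, 51.7, 70.2.
The total first reaches 21 DD on day 4.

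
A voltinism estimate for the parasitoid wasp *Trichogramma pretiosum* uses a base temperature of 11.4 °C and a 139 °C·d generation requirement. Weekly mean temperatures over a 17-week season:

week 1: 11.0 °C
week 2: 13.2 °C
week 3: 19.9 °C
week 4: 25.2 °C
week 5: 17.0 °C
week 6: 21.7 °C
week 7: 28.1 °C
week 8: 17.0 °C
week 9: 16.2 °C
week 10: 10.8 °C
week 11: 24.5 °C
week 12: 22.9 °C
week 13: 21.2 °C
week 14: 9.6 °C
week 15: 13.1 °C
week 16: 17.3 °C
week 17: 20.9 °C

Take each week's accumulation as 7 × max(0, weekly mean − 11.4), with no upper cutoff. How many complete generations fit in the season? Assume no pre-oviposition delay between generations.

5 generations

Weekly DD (7 × max(0, T̄ − 11.4)): 0.0, 12.6, 59.5, 96.6, 39.2, 72.1, 116.9, 39.2, 33.6, 0.0, 91.7, 80.5, 68.6, 0.0, 11.9, 41.3, 66.5.
Season total = 830.2 DD.
Complete generations = ⌊830.2 / 139⌋ = 5.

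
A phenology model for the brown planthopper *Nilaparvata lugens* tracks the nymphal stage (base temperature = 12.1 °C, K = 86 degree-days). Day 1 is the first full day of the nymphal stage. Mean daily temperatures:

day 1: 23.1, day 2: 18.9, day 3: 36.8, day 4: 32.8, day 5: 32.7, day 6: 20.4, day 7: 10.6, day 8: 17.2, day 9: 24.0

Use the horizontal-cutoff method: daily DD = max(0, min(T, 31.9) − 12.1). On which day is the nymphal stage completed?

day 8

Daily DD above 12.1 °C (capped at 19.8): 11.0, 6.8, 19.8, 19.8, 19.8, 8.3, 0.0, 5.1, 11.9.
Cumulative: 11.0, 17.8, 37.6, 57.4, 77.2, 85.5, 85.5, 90.6, 102.5.
The total first reaches 86 DD on day 8.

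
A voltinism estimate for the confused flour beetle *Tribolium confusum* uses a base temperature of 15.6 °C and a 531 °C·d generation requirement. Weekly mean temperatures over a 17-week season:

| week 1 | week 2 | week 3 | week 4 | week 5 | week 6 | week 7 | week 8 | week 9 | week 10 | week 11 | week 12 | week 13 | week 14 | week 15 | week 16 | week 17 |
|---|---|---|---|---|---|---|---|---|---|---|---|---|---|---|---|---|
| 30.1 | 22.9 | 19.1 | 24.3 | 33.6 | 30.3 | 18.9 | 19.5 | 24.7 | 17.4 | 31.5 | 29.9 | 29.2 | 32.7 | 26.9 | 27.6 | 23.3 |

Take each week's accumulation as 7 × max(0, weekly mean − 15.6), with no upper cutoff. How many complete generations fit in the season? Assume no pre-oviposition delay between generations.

Weekly DD (7 × max(0, T̄ − 15.6)): 101.5, 51.1, 24.5, 60.9, 126.0, 102.9, 23.1, 27.3, 63.7, 12.6, 111.3, 100.1, 95.2, 119.7, 79.1, 84.0, 53.9.
Season total = 1236.9 DD.
Complete generations = ⌊1236.9 / 531⌋ = 2.

2 generations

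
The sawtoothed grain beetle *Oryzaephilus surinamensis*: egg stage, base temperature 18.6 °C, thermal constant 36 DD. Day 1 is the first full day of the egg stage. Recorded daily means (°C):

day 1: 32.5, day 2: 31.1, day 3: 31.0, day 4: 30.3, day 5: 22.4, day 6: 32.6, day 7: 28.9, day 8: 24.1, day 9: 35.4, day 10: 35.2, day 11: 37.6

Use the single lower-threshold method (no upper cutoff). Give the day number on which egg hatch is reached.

Daily DD above 18.6 °C: 13.9, 12.5, 12.4, 11.7, 3.8, 14.0, 10.3, 5.5, 16.8, 16.6, 19.0.
Cumulative: 13.9, 26.4, 38.8, 50.5, 54.3, 68.3, 78.6, 84.1, 100.9, 117.5, 136.5.
The total first reaches 36 DD on day 3.

day 3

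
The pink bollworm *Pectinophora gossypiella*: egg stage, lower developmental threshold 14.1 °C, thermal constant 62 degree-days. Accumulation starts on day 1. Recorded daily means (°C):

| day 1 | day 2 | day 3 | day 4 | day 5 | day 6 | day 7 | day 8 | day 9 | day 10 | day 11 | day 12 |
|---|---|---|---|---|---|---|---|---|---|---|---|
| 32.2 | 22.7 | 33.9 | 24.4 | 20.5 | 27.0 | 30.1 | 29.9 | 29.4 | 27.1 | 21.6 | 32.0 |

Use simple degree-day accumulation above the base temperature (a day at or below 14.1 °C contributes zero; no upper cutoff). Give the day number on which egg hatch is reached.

day 5

Daily DD above 14.1 °C: 18.1, 8.6, 19.8, 10.3, 6.4, 12.9, 16.0, 15.8, 15.3, 13.0, 7.5, 17.9.
Cumulative: 18.1, 26.7, 46.5, 56.8, 63.2, 76.1, 92.1, 107.9, 123.2, 136.2, 143.7, 161.6.
The total first reaches 62 DD on day 5.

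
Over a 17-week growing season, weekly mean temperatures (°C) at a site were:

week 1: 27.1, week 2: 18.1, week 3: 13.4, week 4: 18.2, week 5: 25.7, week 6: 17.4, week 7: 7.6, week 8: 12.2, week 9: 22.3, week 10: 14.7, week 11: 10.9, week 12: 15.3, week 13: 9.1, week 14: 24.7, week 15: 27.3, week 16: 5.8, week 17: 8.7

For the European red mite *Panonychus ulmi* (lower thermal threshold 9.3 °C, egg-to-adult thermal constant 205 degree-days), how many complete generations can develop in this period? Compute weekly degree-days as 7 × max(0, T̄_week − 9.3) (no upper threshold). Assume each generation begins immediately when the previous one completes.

4 generations

Weekly DD (7 × max(0, T̄ − 9.3)): 124.6, 61.6, 28.7, 62.3, 114.8, 56.7, 0.0, 20.3, 91.0, 37.8, 11.2, 42.0, 0.0, 107.8, 126.0, 0.0, 0.0.
Season total = 884.8 DD.
Complete generations = ⌊884.8 / 205⌋ = 4.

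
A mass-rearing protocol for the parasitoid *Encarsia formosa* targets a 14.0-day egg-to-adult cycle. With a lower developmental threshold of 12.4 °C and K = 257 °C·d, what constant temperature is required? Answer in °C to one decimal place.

Required daily accumulation = 257 / 14.0 = 18.357 DD/day.
T = T_base + 18.357 = 12.4 + 18.357 = 30.757 ≈ 30.8 °C.

30.8 °C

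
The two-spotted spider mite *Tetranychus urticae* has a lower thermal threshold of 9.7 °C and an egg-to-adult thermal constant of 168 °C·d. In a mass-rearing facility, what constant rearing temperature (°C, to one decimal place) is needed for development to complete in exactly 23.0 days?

17.0 °C

Required daily accumulation = 168 / 23.0 = 7.304 DD/day.
T = T_base + 7.304 = 9.7 + 7.304 = 17.004 ≈ 17.0 °C.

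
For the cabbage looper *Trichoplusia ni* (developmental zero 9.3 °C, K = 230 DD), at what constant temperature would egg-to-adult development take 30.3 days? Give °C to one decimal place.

Required daily accumulation = 230 / 30.3 = 7.591 DD/day.
T = T_base + 7.591 = 9.3 + 7.591 = 16.891 ≈ 16.9 °C.

16.9 °C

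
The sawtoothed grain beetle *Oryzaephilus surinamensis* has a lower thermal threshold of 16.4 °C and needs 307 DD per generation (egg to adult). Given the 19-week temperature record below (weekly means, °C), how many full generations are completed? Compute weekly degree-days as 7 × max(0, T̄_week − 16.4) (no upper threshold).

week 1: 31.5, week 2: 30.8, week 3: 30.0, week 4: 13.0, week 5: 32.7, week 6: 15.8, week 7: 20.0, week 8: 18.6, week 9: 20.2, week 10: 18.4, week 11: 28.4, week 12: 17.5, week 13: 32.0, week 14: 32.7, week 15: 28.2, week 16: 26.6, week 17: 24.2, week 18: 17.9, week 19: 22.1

3 generations

Weekly DD (7 × max(0, T̄ − 16.4)): 105.7, 100.8, 95.2, 0.0, 114.1, 0.0, 25.2, 15.4, 26.6, 14.0, 84.0, 7.7, 109.2, 114.1, 82.6, 71.4, 54.6, 10.5, 39.9.
Season total = 1071.0 DD.
Complete generations = ⌊1071.0 / 307⌋ = 3.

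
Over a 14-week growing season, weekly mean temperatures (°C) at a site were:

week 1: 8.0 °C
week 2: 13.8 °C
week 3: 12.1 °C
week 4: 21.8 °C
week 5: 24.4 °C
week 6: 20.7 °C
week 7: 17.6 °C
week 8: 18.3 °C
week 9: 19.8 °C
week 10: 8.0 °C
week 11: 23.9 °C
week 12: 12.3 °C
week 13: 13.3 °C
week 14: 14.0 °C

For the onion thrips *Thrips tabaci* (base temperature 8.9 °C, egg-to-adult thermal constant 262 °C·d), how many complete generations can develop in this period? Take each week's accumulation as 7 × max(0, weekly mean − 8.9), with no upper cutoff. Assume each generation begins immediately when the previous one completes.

2 generations

Weekly DD (7 × max(0, T̄ − 8.9)): 0.0, 34.3, 22.4, 90.3, 108.5, 82.6, 60.9, 65.8, 76.3, 0.0, 105.0, 23.8, 30.8, 35.7.
Season total = 736.4 DD.
Complete generations = ⌊736.4 / 262⌋ = 2.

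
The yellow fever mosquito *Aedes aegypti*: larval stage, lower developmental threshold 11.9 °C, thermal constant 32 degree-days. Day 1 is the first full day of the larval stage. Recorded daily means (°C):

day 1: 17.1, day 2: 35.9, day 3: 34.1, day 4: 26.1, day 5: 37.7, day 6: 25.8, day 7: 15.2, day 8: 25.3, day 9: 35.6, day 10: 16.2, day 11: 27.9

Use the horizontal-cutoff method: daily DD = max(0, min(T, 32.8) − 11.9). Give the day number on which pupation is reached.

day 3

Daily DD above 11.9 °C (capped at 20.9): 5.2, 20.9, 20.9, 14.2, 20.9, 13.9, 3.3, 13.4, 20.9, 4.3, 16.0.
Cumulative: 5.2, 26.1, 47.0, 61.2, 82.1, 96.0, 99.3, 112.7, 133.6, 137.9, 153.9.
The total first reaches 32 DD on day 3.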